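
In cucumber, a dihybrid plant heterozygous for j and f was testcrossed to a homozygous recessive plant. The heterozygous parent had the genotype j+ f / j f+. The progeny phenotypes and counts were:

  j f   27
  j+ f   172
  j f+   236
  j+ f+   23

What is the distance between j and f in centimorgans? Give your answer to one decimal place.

The recombinant classes are j+ f+ and j f: 23 + 27 = 50.
Recombination frequency = 50/458 = 0.1092 ≈ 10.9%, i.e. 10.9 centimorgans.

10.9 centimorgans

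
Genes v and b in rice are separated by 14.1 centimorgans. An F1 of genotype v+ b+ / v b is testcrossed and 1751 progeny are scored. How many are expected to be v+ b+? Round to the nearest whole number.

752

A map distance of 14.1 centimorgans corresponds to a recombination frequency of 0.141.
The F1 is v+ b+ / v b, so v+ b+ is a parental gamete class with expected frequency (1 − r)/2 = 0.859/2 = 0.4295.
Expected number = 0.4295 × 1751 = 752.05 ≈ 752.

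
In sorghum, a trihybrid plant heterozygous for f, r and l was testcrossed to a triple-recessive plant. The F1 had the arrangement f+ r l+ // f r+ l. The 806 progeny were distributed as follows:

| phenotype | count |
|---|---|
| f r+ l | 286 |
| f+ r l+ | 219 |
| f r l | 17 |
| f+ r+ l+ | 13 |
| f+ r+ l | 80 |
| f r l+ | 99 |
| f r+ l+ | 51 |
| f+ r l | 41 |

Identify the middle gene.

r

The two rarest classes, f+ r+ l+ and f r l, are the double crossovers. Comparing them with the parentals, only the r allele has switched, so r is the middle locus and the order is f – r – l.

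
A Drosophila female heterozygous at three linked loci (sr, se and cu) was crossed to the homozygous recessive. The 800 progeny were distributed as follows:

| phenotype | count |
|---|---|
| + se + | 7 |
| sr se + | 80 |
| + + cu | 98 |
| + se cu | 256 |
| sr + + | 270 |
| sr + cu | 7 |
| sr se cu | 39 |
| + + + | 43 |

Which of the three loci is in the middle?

cu

The two most frequent reciprocal classes, sr + + and + se cu, are the parental types, so the F1 was sr + + / + se cu.
The two rarest classes, sr + cu and + se +, are the double crossovers. Comparing them with the parentals, only the cu allele has switched, so cu is the middle locus and the order is sr – cu – se.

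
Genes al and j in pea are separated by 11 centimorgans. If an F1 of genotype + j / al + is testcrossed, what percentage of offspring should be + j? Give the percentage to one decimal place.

44.5%

A map distance of 11 centimorgans corresponds to a recombination frequency of 0.110.
The F1 is + j / al +, so + j is a parental gamete class with expected frequency (1 − r)/2 = 0.890/2 = 0.4450.
That is 0.4450 = 44.5% of the progeny.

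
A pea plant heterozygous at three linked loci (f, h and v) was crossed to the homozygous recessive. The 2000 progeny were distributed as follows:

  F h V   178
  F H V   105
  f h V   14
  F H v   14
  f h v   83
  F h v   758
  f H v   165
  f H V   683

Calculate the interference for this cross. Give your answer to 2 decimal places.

The two most frequent reciprocal classes, f H V and F h v, are the parental types, so the F1 was f H V / F h v.
The two rarest classes, f h V and F H v, are the double crossovers. Comparing them with the parentals, only the h allele has switched, so h is the middle locus and the order is v – h – f.
v–h: (343 + 28)/2000 = 0.1855; h–f: (188 + 28)/2000 = 0.1080.
Expected DCO frequency = 0.1855 × 0.1080 ≈ 0.02003; observed = 28/2000 ≈ 0.01400.
Coefficient of coincidence = 0.01400/0.02003 ≈ 0.70; interference = 1 − 0.70 = 0.30.

0.30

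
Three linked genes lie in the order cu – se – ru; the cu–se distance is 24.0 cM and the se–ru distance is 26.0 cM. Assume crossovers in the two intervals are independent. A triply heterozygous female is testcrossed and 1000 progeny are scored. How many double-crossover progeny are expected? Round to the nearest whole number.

Map distances give recombination frequencies of 0.240 and 0.260 for the two intervals.
With no interference, expected double-crossover frequency = 0.240 × 0.260 = 0.06240.
Expected number = 0.06240 × 1000 = 62.40 ≈ 62.

62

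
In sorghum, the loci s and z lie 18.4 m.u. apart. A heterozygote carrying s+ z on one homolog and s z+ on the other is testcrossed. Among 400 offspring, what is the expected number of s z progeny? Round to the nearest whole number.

37

A map distance of 18.4 m.u. corresponds to a recombination frequency of 0.184.
The F1 is s+ z / s z+, so s z is a recombinant gamete class with expected frequency r/2 = 0.184/2 = 0.0920.
Expected number = 0.0920 × 400 = 36.80 ≈ 37.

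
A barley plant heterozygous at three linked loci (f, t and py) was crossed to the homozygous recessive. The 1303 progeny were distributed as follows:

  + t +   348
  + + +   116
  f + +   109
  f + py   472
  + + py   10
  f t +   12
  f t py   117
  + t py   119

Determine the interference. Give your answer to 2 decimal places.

The two most frequent reciprocal classes, + t + and f + py, are the parental types, so the F1 was + t + / f + py.
The two rarest classes, f t + and + + py, are the double crossovers. Comparing them with the parentals, only the f allele has switched, so f is the middle locus and the order is t – f – py.
t–f: (233 + 22)/1303 = 0.1957; f–py: (228 + 22)/1303 = 0.1919.
Expected DCO frequency = 0.1957 × 0.1919 ≈ 0.03755; observed = 22/1303 ≈ 0.01688.
Coefficient of coincidence = 0.01688/0.03755 ≈ 0.45; interference = 1 − 0.45 = 0.55.

0.55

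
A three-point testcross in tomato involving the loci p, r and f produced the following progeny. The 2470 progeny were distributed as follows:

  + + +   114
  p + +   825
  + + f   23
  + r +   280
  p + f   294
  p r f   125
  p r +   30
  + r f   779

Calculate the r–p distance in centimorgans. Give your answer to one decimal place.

The two most frequent reciprocal classes, p + + and + r f, are the parental types, so the F1 was p + + / + r f.
The two rarest classes, p r + and + + f, are the double crossovers. Comparing them with the parentals, only the r allele has switched, so r is the middle locus and the order is p – r – f.
Crossovers in the p–r interval produce the single-crossover classes + + + and p r f (114 + 125 = 239) plus the double crossovers (53).
RF(p–r) = (239 + 53) / 2470 = 292/2470 = 0.1182 → 11.8 centimorgans.

11.8 centimorgans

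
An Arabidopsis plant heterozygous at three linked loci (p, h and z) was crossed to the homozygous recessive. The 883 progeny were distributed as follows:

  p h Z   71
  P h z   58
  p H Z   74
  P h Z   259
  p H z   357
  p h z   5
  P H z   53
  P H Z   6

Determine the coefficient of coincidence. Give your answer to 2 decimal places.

The two most frequent reciprocal classes, p H z and P h Z, are the parental types, so the F1 was p H z / P h Z.
The two rarest classes, p h z and P H Z, are the double crossovers. Comparing them with the parentals, only the h allele has switched, so h is the middle locus and the order is z – h – p.
z–h: (132 + 11)/883 = 0.1619; h–p: (124 + 11)/883 = 0.1529.
Expected DCO frequency = 0.1619 × 0.1529 ≈ 0.02475; observed = 11/883 ≈ 0.01246.
Coefficient of coincidence = 0.01246/0.02475 ≈ 0.50.

0.50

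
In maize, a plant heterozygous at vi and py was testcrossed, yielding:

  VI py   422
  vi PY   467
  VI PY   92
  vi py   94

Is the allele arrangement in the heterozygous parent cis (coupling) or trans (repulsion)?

trans

The two most frequent classes are VI py (422) and vi PY (467); these are the parental (non-recombinant) types.
So the F1 carried VI py on one chromosome and vi PY on the other — the recessive alleles are on opposite chromosomes (trans / repulsion).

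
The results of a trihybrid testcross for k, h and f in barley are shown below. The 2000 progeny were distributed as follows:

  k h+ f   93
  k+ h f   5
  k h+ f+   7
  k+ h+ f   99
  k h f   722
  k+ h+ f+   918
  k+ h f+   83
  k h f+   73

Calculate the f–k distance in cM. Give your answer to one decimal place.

9.2 cM

The two most frequent reciprocal classes, k+ h+ f+ and k h f, are the parental types, so the F1 was k+ h+ f+ / k h f.
The two rarest classes, k h+ f+ and k+ h f, are the double crossovers. Comparing them with the parentals, only the k allele has switched, so k is the middle locus and the order is f – k – h.
Crossovers in the f–k interval produce the single-crossover classes k+ h+ f and k h f+ (99 + 73 = 172) plus the double crossovers (12).
RF(f–k) = (172 + 12) / 2000 = 184/2000 = 0.0920 → 9.2 cM.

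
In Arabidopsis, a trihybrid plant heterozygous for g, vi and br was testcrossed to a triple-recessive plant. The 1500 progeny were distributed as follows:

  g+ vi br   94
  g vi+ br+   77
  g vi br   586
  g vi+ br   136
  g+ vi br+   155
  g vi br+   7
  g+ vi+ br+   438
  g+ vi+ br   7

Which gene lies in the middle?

br

The two most frequent reciprocal classes, g vi br and g+ vi+ br+, are the parental types, so the F1 was g vi br / g+ vi+ br+.
The two rarest classes, g vi br+ and g+ vi+ br, are the double crossovers. Comparing them with the parentals, only the br allele has switched, so br is the middle locus and the order is g – br – vi.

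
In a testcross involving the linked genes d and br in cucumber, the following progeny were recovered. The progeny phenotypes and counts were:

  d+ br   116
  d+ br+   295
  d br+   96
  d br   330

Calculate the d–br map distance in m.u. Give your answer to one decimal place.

25.3 m.u.

The two most frequent classes, d+ br+ (295) and d br (330), are the parental types, so the F1 was d+ br+ / d br.
The recombinant classes are d+ br and d br+: 116 + 96 = 212.
Recombination frequency = 212/837 = 0.2533 ≈ 25.3%, i.e. 25.3 m.u.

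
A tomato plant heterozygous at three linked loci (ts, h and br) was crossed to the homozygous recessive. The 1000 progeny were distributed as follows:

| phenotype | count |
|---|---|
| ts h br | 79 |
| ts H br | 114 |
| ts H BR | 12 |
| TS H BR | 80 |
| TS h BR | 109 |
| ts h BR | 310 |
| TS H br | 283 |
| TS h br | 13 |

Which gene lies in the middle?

h

The two most frequent reciprocal classes, ts h BR and TS H br, are the parental types, so the F1 was ts h BR / TS H br.
The two rarest classes, ts H BR and TS h br, are the double crossovers. Comparing them with the parentals, only the h allele has switched, so h is the middle locus and the order is br – h – ts.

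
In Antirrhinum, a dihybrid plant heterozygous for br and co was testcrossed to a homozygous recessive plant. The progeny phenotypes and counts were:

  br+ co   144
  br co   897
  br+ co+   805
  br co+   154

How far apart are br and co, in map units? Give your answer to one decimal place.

14.9 map units

The two most frequent classes, br+ co+ (805) and br co (897), are the parental types, so the F1 was br+ co+ / br co.
The recombinant classes are br+ co and br co+: 144 + 154 = 298.
Recombination frequency = 298/2000 = 0.1490 ≈ 14.9%, i.e. 14.9 map units.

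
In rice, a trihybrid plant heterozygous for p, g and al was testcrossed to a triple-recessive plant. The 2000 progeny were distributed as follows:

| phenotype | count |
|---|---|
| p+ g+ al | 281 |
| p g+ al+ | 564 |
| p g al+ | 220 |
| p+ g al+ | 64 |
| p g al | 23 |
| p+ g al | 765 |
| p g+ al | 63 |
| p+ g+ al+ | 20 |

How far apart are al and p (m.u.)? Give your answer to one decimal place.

The two most frequent reciprocal classes, p g+ al+ and p+ g al, are the parental types, so the F1 was p g+ al+ / p+ g al.
The two rarest classes, p+ g+ al+ and p g al, are the double crossovers. Comparing them with the parentals, only the p allele has switched, so p is the middle locus and the order is g – p – al.
Crossovers in the p–al interval produce the single-crossover classes p g+ al and p+ g al+ (63 + 64 = 127) plus the double crossovers (43).
RF(p–al) = (127 + 43) / 2000 = 170/2000 = 0.0850 → 8.5 m.u.

8.5 m.u.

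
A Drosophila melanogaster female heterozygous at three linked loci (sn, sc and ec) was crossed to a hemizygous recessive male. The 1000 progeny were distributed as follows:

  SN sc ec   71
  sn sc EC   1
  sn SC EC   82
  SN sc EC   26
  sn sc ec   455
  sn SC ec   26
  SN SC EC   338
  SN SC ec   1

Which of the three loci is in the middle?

ec

The two most frequent reciprocal classes, SN SC EC and sn sc ec, are the parental types, so the F1 was SN SC EC / sn sc ec.
The two rarest classes, SN SC ec and sn sc EC, are the double crossovers. Comparing them with the parentals, only the ec allele has switched, so ec is the middle locus and the order is sc – ec – sn.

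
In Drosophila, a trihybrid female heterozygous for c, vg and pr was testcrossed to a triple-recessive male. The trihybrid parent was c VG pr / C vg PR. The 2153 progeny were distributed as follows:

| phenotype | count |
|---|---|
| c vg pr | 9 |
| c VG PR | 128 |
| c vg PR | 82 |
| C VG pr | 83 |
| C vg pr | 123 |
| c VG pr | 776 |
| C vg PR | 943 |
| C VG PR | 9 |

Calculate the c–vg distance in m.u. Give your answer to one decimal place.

8.5 m.u.

The two rarest classes, c vg pr and C VG PR, are the double crossovers. Comparing them with the parentals, only the vg allele has switched, so vg is the middle locus and the order is c – vg – pr.
Crossovers in the c–vg interval produce the single-crossover classes C VG pr and c vg PR (83 + 82 = 165) plus the double crossovers (18).
RF(c–vg) = (165 + 18) / 2153 = 183/2153 = 0.0850 → 8.5 m.u.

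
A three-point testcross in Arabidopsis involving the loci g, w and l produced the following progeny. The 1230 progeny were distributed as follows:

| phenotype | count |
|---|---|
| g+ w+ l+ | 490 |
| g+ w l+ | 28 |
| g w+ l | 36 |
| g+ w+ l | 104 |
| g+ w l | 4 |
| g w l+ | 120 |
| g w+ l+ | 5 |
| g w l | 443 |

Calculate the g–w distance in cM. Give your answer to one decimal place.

5.9 cM

The two most frequent reciprocal classes, g w l and g+ w+ l+, are the parental types, so the F1 was g w l / g+ w+ l+.
The two rarest classes, g+ w l and g w+ l+, are the double crossovers. Comparing them with the parentals, only the g allele has switched, so g is the middle locus and the order is l – g – w.
Crossovers in the g–w interval produce the single-crossover classes g w+ l and g+ w l+ (36 + 28 = 64) plus the double crossovers (9).
RF(g–w) = (64 + 9) / 1230 = 73/1230 = 0.0593 → 5.9 cM.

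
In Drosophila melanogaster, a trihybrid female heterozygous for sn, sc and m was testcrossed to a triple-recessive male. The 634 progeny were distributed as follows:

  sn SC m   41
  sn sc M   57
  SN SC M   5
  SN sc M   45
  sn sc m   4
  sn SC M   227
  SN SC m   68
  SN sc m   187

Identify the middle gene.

The two most frequent reciprocal classes, SN sc m and sn SC M, are the parental types, so the F1 was SN sc m / sn SC M.
The two rarest classes, sn sc m and SN SC M, are the double crossovers. Comparing them with the parentals, only the sn allele has switched, so sn is the middle locus and the order is m – sn – sc.

sn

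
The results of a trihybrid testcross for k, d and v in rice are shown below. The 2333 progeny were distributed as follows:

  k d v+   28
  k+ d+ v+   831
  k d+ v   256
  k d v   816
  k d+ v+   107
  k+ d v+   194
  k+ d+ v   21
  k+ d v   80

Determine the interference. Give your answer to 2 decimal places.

0.03

The two most frequent reciprocal classes, k d v and k+ d+ v+, are the parental types, so the F1 was k d v / k+ d+ v+.
The two rarest classes, k d v+ and k+ d+ v, are the double crossovers. Comparing them with the parentals, only the v allele has switched, so v is the middle locus and the order is k – v – d.
k–v: (187 + 49)/2333 = 0.1012; v–d: (450 + 49)/2333 = 0.2139.
Expected DCO frequency = 0.1012 × 0.2139 ≈ 0.02165; observed = 49/2333 ≈ 0.02100.
Coefficient of coincidence = 0.02100/0.02165 ≈ 0.97; interference = 1 − 0.97 = 0.03.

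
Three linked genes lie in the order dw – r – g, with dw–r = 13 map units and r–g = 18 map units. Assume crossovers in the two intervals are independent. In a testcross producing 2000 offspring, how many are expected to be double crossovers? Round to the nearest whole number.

Map distances give recombination frequencies of 0.130 and 0.180 for the two intervals.
With no interference, expected double-crossover frequency = 0.130 × 0.180 = 0.02340.
Expected number = 0.02340 × 2000 = 46.80 ≈ 47.

47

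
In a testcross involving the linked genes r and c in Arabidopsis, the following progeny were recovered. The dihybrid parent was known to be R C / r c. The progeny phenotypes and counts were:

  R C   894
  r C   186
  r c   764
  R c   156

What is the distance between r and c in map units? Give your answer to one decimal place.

17.1 map units

The recombinant classes are R c and r C: 156 + 186 = 342.
Recombination frequency = 342/2000 = 0.1710 ≈ 17.1%, i.e. 17.1 map units.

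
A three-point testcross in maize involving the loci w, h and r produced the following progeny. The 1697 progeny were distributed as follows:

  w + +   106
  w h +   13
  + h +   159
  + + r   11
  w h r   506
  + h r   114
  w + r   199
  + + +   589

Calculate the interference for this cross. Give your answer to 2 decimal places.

0.56

The two most frequent reciprocal classes, + + + and w h r, are the parental types, so the F1 was + + + / w h r.
The two rarest classes, + + r and w h +, are the double crossovers. Comparing them with the parentals, only the r allele has switched, so r is the middle locus and the order is h – r – w.
h–r: (358 + 24)/1697 = 0.2251; r–w: (220 + 24)/1697 = 0.1438.
Expected DCO frequency = 0.2251 × 0.1438 ≈ 0.03237; observed = 24/1697 ≈ 0.01414.
Coefficient of coincidence = 0.01414/0.03237 ≈ 0.44; interference = 1 − 0.44 = 0.56.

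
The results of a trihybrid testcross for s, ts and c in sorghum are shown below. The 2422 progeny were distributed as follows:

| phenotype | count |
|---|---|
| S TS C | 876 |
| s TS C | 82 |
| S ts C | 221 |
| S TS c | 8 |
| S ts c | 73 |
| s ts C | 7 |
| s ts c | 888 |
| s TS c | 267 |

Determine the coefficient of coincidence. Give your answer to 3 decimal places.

0.425

The two most frequent reciprocal classes, S TS C and s ts c, are the parental types, so the F1 was S TS C / s ts c.
The two rarest classes, S TS c and s ts C, are the double crossovers. Comparing them with the parentals, only the c allele has switched, so c is the middle locus and the order is s – c – ts.
s–c: (155 + 15)/2422 = 0.0702; c–ts: (488 + 15)/2422 = 0.2077.
Expected DCO frequency = 0.0702 × 0.2077 ≈ 0.01458; observed = 15/2422 ≈ 0.00619.
Coefficient of coincidence = 0.00619/0.01458 ≈ 0.425.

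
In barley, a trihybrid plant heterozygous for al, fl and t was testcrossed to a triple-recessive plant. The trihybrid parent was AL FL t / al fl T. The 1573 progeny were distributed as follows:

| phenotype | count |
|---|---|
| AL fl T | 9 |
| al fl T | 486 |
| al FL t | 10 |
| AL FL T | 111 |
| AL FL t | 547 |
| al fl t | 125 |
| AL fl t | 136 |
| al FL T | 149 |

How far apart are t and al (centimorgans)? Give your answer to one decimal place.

The two rarest classes, al FL t and AL fl T, are the double crossovers. Comparing them with the parentals, only the al allele has switched, so al is the middle locus and the order is fl – al – t.
Crossovers in the al–t interval produce the single-crossover classes AL FL T and al fl t (111 + 125 = 236) plus the double crossovers (19).
RF(al–t) = (236 + 19) / 1573 = 255/1573 = 0.1621 → 16.2 centimorgans.

16.2 centimorgans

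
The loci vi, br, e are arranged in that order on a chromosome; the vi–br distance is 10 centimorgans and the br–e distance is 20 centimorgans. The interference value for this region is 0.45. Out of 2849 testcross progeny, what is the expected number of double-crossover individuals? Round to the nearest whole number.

Map distances give recombination frequencies of 0.100 and 0.200 for the two intervals.
With interference 0.45 (so coincidence = 0.55), expected double-crossover frequency = 0.100 × 0.200 × 0.55 = 0.01100.
Expected number = 0.01100 × 2849 = 31.34 ≈ 31.

31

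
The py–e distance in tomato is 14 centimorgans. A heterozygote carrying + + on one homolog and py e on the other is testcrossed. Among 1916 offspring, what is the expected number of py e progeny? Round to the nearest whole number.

824

A map distance of 14 centimorgans corresponds to a recombination frequency of 0.140.
The F1 is + + / py e, so py e is a parental gamete class with expected frequency (1 − r)/2 = 0.860/2 = 0.4300.
Expected number = 0.4300 × 1916 = 823.88 ≈ 824.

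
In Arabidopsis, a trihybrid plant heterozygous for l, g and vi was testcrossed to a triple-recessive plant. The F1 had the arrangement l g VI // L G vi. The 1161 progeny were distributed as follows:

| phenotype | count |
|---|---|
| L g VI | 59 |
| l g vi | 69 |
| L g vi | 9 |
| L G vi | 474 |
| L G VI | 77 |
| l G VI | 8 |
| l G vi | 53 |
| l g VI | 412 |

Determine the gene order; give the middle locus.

The two rarest classes, l G VI and L g vi, are the double crossovers. Comparing them with the parentals, only the g allele has switched, so g is the middle locus and the order is vi – g – l.

g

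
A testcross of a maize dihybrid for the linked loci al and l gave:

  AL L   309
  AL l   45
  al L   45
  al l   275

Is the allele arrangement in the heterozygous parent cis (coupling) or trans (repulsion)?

cis

The two most frequent classes are AL L (309) and al l (275); these are the parental (non-recombinant) types.
So the F1 carried AL L on one chromosome and al l on the other — the recessive alleles are on the same chromosome (cis / coupling).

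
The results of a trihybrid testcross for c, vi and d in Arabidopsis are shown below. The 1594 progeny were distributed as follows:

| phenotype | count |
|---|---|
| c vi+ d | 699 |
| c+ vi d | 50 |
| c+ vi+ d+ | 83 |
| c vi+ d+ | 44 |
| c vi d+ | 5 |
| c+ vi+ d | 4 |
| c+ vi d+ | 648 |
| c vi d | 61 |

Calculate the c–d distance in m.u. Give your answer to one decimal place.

The two most frequent reciprocal classes, c vi+ d and c+ vi d+, are the parental types, so the F1 was c vi+ d / c+ vi d+.
The two rarest classes, c+ vi+ d and c vi d+, are the double crossovers. Comparing them with the parentals, only the c allele has switched, so c is the middle locus and the order is vi – c – d.
Crossovers in the c–d interval produce the single-crossover classes c vi+ d+ and c+ vi d (44 + 50 = 94) plus the double crossovers (9).
RF(c–d) = (94 + 9) / 1594 = 103/1594 = 0.0646 → 6.5 m.u.

6.5 m.u.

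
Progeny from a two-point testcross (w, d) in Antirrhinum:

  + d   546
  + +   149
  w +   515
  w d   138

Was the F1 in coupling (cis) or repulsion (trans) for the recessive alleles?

The two most frequent classes are + d (546) and w + (515); these are the parental (non-recombinant) types.
So the F1 carried + d on one chromosome and w + on the other — the recessive alleles are on opposite chromosomes (trans / repulsion).

trans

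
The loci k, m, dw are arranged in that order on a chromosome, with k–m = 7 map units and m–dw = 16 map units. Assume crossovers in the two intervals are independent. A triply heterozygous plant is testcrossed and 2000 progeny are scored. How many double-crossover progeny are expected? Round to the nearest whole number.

Map distances give recombination frequencies of 0.070 and 0.160 for the two intervals.
With no interference, expected double-crossover frequency = 0.070 × 0.160 = 0.01120.
Expected number = 0.01120 × 2000 = 22.40 ≈ 22.

22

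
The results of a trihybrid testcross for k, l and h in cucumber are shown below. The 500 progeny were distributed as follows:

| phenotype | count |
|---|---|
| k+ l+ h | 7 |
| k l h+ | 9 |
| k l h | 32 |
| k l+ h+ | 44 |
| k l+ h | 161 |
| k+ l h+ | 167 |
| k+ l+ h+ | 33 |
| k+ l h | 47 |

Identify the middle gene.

The two most frequent reciprocal classes, k+ l h+ and k l+ h, are the parental types, so the F1 was k+ l h+ / k l+ h.
The two rarest classes, k l h+ and k+ l+ h, are the double crossovers. Comparing them with the parentals, only the k allele has switched, so k is the middle locus and the order is l – k – h.

k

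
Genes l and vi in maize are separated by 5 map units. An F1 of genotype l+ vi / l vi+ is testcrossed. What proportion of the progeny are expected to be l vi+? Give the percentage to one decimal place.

A map distance of 5 map units corresponds to a recombination frequency of 0.050.
The F1 is l+ vi / l vi+, so l vi+ is a parental gamete class with expected frequency (1 − r)/2 = 0.950/2 = 0.4750.
That is 0.4750 = 47.5% of the progeny.

47.5%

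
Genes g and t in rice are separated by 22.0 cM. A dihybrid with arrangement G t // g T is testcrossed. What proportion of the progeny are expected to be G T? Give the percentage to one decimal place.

11.0%

A map distance of 22.0 cM corresponds to a recombination frequency of 0.220.
The F1 is G t / g T, so G T is a recombinant gamete class with expected frequency r/2 = 0.220/2 = 0.1100.
That is 0.1100 = 11.0% of the progeny.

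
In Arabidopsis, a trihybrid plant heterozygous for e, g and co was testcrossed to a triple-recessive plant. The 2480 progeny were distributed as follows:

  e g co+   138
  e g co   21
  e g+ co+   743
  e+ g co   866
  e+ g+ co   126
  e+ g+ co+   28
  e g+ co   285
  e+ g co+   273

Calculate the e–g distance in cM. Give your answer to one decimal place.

12.6 cM

The two most frequent reciprocal classes, e g+ co+ and e+ g co, are the parental types, so the F1 was e g+ co+ / e+ g co.
The two rarest classes, e+ g+ co+ and e g co, are the double crossovers. Comparing them with the parentals, only the e allele has switched, so e is the middle locus and the order is co – e – g.
Crossovers in the e–g interval produce the single-crossover classes e g co+ and e+ g+ co (138 + 126 = 264) plus the double crossovers (49).
RF(e–g) = (264 + 49) / 2480 = 313/2480 = 0.1262 → 12.6 cM.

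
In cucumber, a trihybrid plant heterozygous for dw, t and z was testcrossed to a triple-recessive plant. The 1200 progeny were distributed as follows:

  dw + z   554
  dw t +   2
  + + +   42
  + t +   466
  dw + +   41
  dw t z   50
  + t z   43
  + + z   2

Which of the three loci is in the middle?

The two most frequent reciprocal classes, + t + and dw + z, are the parental types, so the F1 was + t + / dw + z.
The two rarest classes, dw t + and + + z, are the double crossovers. Comparing them with the parentals, only the dw allele has switched, so dw is the middle locus and the order is t – dw – z.

dw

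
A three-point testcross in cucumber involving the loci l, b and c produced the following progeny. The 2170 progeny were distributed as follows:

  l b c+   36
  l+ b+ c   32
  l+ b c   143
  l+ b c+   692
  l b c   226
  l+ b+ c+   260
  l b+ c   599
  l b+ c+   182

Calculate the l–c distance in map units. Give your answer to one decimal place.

The two most frequent reciprocal classes, l b+ c and l+ b c+, are the parental types, so the F1 was l b+ c / l+ b c+.
The two rarest classes, l+ b+ c and l b c+, are the double crossovers. Comparing them with the parentals, only the l allele has switched, so l is the middle locus and the order is b – l – c.
Crossovers in the l–c interval produce the single-crossover classes l b+ c+ and l+ b c (182 + 143 = 325) plus the double crossovers (68).
RF(l–c) = (325 + 68) / 2170 = 393/2170 = 0.1811 → 18.1 map units.

18.1 map units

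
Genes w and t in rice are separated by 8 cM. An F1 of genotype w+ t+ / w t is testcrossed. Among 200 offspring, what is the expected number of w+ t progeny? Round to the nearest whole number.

A map distance of 8 cM corresponds to a recombination frequency of 0.080.
The F1 is w+ t+ / w t, so w+ t is a recombinant gamete class with expected frequency r/2 = 0.080/2 = 0.0400.
Expected number = 0.0400 × 200 = 8.00 ≈ 8.

8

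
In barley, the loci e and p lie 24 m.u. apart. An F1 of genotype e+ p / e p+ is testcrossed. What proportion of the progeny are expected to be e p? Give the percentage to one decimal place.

12.0%

A map distance of 24 m.u. corresponds to a recombination frequency of 0.240.
The F1 is e+ p / e p+, so e p is a recombinant gamete class with expected frequency r/2 = 0.240/2 = 0.1200.
That is 0.1200 = 12.0% of the progeny.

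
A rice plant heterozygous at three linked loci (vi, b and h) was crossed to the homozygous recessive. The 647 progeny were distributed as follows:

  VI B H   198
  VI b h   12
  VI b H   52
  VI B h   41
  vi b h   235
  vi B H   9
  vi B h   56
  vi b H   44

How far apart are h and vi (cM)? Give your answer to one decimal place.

The two most frequent reciprocal classes, VI B H and vi b h, are the parental types, so the F1 was VI B H / vi b h.
The two rarest classes, vi B H and VI b h, are the double crossovers. Comparing them with the parentals, only the vi allele has switched, so vi is the middle locus and the order is h – vi – b.
Crossovers in the h–vi interval produce the single-crossover classes VI B h and vi b H (41 + 44 = 85) plus the double crossovers (21).
RF(h–vi) = (85 + 21) / 647 = 106/647 = 0.1638 → 16.4 cM.

16.4 cM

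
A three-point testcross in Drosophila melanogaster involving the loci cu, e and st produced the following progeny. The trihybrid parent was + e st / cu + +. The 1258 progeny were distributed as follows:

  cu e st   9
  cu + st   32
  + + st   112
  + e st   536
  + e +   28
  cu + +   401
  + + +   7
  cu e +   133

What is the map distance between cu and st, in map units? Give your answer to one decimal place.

The two rarest classes, cu e st and + + +, are the double crossovers. Comparing them with the parentals, only the cu allele has switched, so cu is the middle locus and the order is e – cu – st.
Crossovers in the cu–st interval produce the single-crossover classes + e + and cu + st (28 + 32 = 60) plus the double crossovers (16).
RF(cu–st) = (60 + 16) / 1258 = 76/1258 = 0.0604 → 6.0 map units.

6.0 map units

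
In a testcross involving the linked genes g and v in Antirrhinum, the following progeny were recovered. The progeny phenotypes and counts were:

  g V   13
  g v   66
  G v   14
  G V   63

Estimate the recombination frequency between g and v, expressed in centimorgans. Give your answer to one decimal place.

The two most frequent classes, G V (63) and g v (66), are the parental types, so the F1 was G V / g v.
The recombinant classes are G v and g V: 14 + 13 = 27.
Recombination frequency = 27/156 = 0.1731 ≈ 17.3%, i.e. 17.3 centimorgans.

17.3 centimorgans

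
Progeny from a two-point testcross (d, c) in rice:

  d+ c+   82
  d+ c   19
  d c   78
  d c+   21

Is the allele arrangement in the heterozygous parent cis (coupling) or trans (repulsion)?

The two most frequent classes are d+ c+ (82) and d c (78); these are the parental (non-recombinant) types.
So the F1 carried d+ c+ on one chromosome and d c on the other — the recessive alleles are on the same chromosome (cis / coupling).

cis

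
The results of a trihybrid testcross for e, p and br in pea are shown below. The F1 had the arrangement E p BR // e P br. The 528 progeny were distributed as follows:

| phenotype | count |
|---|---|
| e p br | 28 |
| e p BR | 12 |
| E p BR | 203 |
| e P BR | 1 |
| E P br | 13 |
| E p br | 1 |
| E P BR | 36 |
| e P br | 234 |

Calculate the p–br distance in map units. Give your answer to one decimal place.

The two rarest classes, E p br and e P BR, are the double crossovers. Comparing them with the parentals, only the br allele has switched, so br is the middle locus and the order is e – br – p.
Crossovers in the br–p interval produce the single-crossover classes E P BR and e p br (36 + 28 = 64) plus the double crossovers (2).
RF(br–p) = (64 + 2) / 528 = 66/528 = 0.1250 → 12.5 map units.

12.5 map units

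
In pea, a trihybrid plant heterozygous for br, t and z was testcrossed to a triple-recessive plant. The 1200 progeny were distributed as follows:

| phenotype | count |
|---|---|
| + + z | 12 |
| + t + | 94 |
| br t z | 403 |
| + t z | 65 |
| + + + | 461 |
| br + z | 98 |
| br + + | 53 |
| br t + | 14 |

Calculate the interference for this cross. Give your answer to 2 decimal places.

The two most frequent reciprocal classes, br t z and + + +, are the parental types, so the F1 was br t z / + + +.
The two rarest classes, br t + and + + z, are the double crossovers. Comparing them with the parentals, only the z allele has switched, so z is the middle locus and the order is br – z – t.
br–z: (118 + 26)/1200 = 0.1200; z–t: (192 + 26)/1200 = 0.1817.
Expected DCO frequency = 0.1200 × 0.1817 ≈ 0.02180; observed = 26/1200 ≈ 0.02167.
Coefficient of coincidence = 0.02167/0.02180 ≈ 0.99; interference = 1 − 0.99 = 0.01.

0.01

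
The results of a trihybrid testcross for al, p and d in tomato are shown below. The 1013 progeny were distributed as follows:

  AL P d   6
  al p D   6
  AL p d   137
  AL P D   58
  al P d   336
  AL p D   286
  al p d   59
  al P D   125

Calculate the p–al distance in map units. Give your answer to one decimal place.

12.7 map units

The two most frequent reciprocal classes, AL p D and al P d, are the parental types, so the F1 was AL p D / al P d.
The two rarest classes, al p D and AL P d, are the double crossovers. Comparing them with the parentals, only the al allele has switched, so al is the middle locus and the order is d – al – p.
Crossovers in the al–p interval produce the single-crossover classes AL P D and al p d (58 + 59 = 117) plus the double crossovers (12).
RF(al–p) = (117 + 12) / 1013 = 129/1013 = 0.1273 → 12.7 map units.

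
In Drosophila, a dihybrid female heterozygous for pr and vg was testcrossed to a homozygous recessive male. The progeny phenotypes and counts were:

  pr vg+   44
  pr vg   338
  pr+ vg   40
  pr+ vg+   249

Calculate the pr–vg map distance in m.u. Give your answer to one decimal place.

The two most frequent classes, pr+ vg+ (249) and pr vg (338), are the parental types, so the F1 was pr+ vg+ / pr vg.
The recombinant classes are pr+ vg and pr vg+: 40 + 44 = 84.
Recombination frequency = 84/671 = 0.1252 ≈ 12.5%, i.e. 12.5 m.u.

12.5 m.u.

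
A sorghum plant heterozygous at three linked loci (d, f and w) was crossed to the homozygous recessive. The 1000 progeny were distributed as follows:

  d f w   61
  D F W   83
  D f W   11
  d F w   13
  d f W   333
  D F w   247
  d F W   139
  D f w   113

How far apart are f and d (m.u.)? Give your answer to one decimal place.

27.6 m.u.

The two most frequent reciprocal classes, D F w and d f W, are the parental types, so the F1 was D F w / d f W.
The two rarest classes, d F w and D f W, are the double crossovers. Comparing them with the parentals, only the d allele has switched, so d is the middle locus and the order is w – d – f.
Crossovers in the d–f interval produce the single-crossover classes D f w and d F W (113 + 139 = 252) plus the double crossovers (24).
RF(d–f) = (252 + 24) / 1000 = 276/1000 = 0.2760 → 27.6 m.u.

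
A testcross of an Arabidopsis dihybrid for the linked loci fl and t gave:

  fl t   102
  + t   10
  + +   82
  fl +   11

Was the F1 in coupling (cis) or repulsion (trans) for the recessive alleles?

The two most frequent classes are + + (82) and fl t (102); these are the parental (non-recombinant) types.
So the F1 carried + + on one chromosome and fl t on the other — the recessive alleles are on the same chromosome (cis / coupling).

cis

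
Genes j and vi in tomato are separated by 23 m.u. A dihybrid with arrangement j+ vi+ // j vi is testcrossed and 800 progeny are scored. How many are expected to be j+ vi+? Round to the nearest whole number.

A map distance of 23 m.u. corresponds to a recombination frequency of 0.230.
The F1 is j+ vi+ / j vi, so j+ vi+ is a parental gamete class with expected frequency (1 − r)/2 = 0.770/2 = 0.3850.
Expected number = 0.3850 × 800 = 308.00 ≈ 308.

308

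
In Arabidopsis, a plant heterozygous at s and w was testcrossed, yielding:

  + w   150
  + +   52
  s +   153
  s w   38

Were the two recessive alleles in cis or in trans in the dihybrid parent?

The two most frequent classes are + w (150) and s + (153); these are the parental (non-recombinant) types.
So the F1 carried + w on one chromosome and s + on the other — the recessive alleles are on opposite chromosomes (trans / repulsion).

trans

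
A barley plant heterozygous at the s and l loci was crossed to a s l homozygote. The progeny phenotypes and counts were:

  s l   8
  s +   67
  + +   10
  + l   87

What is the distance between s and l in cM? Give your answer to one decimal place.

10.5 cM

The two most frequent classes, + l (87) and s + (67), are the parental types, so the F1 was + l / s +.
The recombinant classes are + + and s l: 10 + 8 = 18.
Recombination frequency = 18/172 = 0.1047 ≈ 10.5%, i.e. 10.5 cM.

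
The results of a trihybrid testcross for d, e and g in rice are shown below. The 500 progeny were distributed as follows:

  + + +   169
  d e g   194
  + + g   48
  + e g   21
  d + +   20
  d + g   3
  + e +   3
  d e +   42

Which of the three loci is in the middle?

The two most frequent reciprocal classes, + + + and d e g, are the parental types, so the F1 was + + + / d e g.
The two rarest classes, + e + and d + g, are the double crossovers. Comparing them with the parentals, only the e allele has switched, so e is the middle locus and the order is g – e – d.

e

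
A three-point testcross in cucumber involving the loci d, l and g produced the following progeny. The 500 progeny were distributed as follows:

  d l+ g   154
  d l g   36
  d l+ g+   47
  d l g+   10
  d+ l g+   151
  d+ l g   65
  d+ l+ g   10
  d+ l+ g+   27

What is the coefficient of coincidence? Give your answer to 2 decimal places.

0.91

The two most frequent reciprocal classes, d l+ g and d+ l g+, are the parental types, so the F1 was d l+ g / d+ l g+.
The two rarest classes, d+ l+ g and d l g+, are the double crossovers. Comparing them with the parentals, only the d allele has switched, so d is the middle locus and the order is l – d – g.
l–d: (63 + 20)/500 = 0.1660; d–g: (112 + 20)/500 = 0.2640.
Expected DCO frequency = 0.1660 × 0.2640 ≈ 0.04382; observed = 20/500 ≈ 0.04000.
Coefficient of coincidence = 0.04000/0.04382 ≈ 0.91.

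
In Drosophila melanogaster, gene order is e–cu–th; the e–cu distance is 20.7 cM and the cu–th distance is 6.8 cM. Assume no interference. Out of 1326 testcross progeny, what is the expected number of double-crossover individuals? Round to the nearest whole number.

Map distances give recombination frequencies of 0.207 and 0.068 for the two intervals.
With no interference, expected double-crossover frequency = 0.207 × 0.068 = 0.01408.
Expected number = 0.01408 × 1326 = 18.66 ≈ 19.

19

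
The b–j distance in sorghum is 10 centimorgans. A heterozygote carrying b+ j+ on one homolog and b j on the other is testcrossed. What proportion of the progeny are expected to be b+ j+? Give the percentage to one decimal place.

45.0%

A map distance of 10 centimorgans corresponds to a recombination frequency of 0.100.
The F1 is b+ j+ / b j, so b+ j+ is a parental gamete class with expected frequency (1 − r)/2 = 0.900/2 = 0.4500.
That is 0.4500 = 45.0% of the progeny.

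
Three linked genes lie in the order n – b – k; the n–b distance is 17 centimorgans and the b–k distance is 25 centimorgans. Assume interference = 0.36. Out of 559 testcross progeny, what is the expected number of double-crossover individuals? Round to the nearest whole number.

Map distances give recombination frequencies of 0.170 and 0.250 for the two intervals.
With interference 0.36 (so coincidence = 0.64), expected double-crossover frequency = 0.170 × 0.250 × 0.64 = 0.02720.
Expected number = 0.02720 × 559 = 15.20 ≈ 15.

15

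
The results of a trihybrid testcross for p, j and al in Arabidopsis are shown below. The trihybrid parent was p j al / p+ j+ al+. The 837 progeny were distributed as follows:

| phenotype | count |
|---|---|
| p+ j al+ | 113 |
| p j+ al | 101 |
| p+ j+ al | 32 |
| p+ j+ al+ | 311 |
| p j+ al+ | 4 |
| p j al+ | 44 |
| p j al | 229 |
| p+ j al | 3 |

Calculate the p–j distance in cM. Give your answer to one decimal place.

The two rarest classes, p+ j al and p j+ al+, are the double crossovers. Comparing them with the parentals, only the p allele has switched, so p is the middle locus and the order is al – p – j.
Crossovers in the p–j interval produce the single-crossover classes p j+ al and p+ j al+ (101 + 113 = 214) plus the double crossovers (7).
RF(p–j) = (214 + 7) / 837 = 221/837 = 0.2640 → 26.4 cM.

26.4 cM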